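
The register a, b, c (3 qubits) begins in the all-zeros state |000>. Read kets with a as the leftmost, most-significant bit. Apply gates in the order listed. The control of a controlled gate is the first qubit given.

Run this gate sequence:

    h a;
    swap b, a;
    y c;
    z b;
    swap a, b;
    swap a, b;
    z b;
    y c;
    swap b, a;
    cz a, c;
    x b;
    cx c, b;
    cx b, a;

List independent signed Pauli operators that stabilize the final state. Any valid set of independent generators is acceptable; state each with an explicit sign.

One valid set of independent stabilizer generators is +XII, -IZI, +IIZ (any independent generating set of the same group is equally correct). Key observation: gates 2-9 undo each other exactly, leaving only the rest of the circuit to track.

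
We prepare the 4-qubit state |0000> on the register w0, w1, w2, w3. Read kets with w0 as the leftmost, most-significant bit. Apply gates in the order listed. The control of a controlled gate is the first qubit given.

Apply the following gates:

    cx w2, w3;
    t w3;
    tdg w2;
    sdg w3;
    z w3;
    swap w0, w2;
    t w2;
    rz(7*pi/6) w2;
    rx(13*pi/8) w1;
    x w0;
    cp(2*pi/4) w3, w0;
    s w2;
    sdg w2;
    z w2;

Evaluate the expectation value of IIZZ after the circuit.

In the final state, IIZZ has expectation 1. Key observation: gates 12-13 undo each other exactly, leaving only the rest of the circuit to track.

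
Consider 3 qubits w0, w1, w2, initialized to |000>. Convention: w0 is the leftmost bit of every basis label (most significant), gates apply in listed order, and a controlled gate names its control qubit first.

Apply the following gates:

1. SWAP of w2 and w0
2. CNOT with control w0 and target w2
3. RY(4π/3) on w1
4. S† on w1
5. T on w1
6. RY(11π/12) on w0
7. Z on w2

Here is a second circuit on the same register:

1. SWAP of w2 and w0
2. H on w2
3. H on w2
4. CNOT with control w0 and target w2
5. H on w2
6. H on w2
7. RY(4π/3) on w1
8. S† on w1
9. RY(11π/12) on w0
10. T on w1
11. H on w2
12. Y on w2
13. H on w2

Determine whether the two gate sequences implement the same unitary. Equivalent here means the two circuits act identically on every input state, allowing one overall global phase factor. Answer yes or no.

No, they are not equivalent — no single phase factor reconciles the two unitaries.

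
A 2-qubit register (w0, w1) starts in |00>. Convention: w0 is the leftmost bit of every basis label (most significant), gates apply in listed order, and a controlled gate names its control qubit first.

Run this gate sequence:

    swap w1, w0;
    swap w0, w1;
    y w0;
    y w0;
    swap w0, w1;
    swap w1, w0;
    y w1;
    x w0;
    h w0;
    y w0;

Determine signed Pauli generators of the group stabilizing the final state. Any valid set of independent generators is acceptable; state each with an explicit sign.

The final state is stabilized by the group generated by +XI, -IZ; other independent generating sets are equally valid. Key observation: steps 1-6 multiply out to the identity, so the circuit reduces to the remaining gates.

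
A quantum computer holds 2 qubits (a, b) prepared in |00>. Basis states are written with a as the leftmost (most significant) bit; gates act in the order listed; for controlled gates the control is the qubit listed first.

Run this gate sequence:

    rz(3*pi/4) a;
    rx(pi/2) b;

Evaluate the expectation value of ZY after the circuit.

The expectation value of ZY is -1.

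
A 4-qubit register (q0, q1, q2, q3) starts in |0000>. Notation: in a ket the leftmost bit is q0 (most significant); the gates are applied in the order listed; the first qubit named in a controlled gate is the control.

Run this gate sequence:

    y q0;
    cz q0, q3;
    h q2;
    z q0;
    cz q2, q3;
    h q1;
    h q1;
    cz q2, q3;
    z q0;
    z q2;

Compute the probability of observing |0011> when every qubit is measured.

A full measurement returns |0011> with probability 0. Key observation: gates 4-9 undo each other exactly, leaving only the rest of the circuit to track.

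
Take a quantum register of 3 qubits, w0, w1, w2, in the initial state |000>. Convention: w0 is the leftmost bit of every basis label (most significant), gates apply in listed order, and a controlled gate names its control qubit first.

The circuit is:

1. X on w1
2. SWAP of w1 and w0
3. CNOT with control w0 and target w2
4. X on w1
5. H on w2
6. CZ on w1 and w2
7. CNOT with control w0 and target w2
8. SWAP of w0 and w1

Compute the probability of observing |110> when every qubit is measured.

A full measurement returns |110> with probability 1/2.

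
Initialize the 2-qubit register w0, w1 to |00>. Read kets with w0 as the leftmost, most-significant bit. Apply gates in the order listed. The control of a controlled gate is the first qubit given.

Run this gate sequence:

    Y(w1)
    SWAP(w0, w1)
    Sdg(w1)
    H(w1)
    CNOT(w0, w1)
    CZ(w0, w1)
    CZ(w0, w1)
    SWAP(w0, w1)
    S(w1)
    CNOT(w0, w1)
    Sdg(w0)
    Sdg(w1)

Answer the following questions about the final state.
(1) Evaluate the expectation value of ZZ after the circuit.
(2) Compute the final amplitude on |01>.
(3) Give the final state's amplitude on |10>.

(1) In the final state, ZZ has expectation -1. Key observation: gates 6-7 undo each other exactly, leaving only the rest of the circuit to track.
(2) |01> carries amplitude sqrt(2)*I/2 in the final state.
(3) |10> carries amplitude sqrt(2)*I/2 in the final state.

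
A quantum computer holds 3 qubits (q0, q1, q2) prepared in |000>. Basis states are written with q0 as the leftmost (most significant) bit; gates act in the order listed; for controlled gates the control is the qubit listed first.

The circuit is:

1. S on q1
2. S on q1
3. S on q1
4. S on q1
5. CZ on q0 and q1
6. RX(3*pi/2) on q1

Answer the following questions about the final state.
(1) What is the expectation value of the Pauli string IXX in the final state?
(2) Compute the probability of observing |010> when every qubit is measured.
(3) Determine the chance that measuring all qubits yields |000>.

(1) The observable IXX averages to 0. Key observation: gates 1-4 undo each other exactly, leaving only the rest of the circuit to track.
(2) Outcome |010> occurs with probability 1/2.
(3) A full measurement returns |000> with probability 1/2.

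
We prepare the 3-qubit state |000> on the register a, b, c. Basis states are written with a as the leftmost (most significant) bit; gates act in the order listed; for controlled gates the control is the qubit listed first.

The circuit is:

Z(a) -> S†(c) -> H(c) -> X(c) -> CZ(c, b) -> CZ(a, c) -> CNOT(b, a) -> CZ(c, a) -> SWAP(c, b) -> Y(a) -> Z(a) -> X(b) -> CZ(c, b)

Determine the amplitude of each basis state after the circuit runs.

The resulting statevector has amplitude -sqrt(2)*I/2 on |100>, -sqrt(2)*I/2 on |110>, and 0 on every other basis state.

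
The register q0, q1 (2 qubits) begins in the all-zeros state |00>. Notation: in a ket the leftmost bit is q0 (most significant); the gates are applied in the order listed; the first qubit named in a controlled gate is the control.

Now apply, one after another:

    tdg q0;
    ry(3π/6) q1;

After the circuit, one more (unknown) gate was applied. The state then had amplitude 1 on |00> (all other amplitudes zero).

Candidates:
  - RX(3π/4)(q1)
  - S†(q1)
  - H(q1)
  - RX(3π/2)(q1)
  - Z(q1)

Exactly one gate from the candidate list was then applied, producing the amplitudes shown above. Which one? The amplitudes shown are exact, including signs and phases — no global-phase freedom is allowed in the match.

It was H(q1) that produced the state shown.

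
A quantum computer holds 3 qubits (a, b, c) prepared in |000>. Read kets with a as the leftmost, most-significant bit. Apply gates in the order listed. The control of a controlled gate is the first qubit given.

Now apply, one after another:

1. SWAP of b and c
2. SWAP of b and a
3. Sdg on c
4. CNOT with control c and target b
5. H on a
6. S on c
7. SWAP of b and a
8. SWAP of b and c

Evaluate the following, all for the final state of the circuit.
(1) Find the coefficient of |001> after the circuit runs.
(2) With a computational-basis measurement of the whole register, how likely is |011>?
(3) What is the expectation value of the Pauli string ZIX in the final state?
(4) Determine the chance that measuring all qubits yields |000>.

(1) |001> carries amplitude sqrt(2)/2 in the final state.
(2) The probability of measuring |011> is 0.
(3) The expectation value of ZIX is 1.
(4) The probability of measuring |000> is 1/2.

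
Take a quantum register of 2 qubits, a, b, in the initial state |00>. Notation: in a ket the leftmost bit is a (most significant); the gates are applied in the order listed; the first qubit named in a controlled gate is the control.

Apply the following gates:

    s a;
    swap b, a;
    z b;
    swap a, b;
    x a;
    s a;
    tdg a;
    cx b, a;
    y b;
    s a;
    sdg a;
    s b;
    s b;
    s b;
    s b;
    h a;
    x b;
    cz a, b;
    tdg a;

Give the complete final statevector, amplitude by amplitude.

After the circuit, the state carries amplitude sqrt(2)*exp(3*I*pi/4)/2 on |00>, 0 on |01>, -sqrt(2)*I/2 on |10>, 0 on |11>. Key observation: the block from step 12 through step 15 cancels to the identity and can be dropped.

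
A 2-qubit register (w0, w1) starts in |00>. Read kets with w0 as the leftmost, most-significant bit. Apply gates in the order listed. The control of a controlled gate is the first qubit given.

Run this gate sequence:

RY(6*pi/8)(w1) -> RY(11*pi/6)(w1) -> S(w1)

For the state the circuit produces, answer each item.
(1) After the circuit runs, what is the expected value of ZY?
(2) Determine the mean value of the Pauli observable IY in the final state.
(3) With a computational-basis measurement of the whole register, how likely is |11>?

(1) In the final state, ZY has expectation sqrt(2)/4 + sqrt(6)/4.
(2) In the final state, IY has expectation sqrt(2)/4 + sqrt(6)/4.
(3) Outcome |11> occurs with probability 0.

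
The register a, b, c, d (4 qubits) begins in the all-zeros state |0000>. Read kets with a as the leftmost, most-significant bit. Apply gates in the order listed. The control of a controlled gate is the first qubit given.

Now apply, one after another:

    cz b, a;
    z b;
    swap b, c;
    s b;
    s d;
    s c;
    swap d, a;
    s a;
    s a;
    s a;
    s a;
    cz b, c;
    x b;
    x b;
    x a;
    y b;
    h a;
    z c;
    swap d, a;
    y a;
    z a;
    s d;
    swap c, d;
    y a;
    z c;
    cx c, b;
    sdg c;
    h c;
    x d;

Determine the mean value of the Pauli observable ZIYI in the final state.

The observable ZIYI averages to 0.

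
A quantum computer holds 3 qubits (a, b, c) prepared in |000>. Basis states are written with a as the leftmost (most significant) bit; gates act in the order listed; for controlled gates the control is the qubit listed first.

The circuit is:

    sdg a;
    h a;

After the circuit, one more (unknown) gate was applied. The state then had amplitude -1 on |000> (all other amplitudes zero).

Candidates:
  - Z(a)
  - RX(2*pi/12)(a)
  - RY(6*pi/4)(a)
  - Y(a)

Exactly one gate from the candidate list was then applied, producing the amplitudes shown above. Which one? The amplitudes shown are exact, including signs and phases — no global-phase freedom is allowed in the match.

The unique candidate consistent with the amplitudes is RY(6*pi/4)(a).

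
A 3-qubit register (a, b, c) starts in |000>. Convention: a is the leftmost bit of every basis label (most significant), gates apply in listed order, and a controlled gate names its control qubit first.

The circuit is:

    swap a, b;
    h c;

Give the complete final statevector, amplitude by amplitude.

The resulting statevector has amplitude sqrt(2)/2 on |000>, sqrt(2)/2 on |001>, and 0 on every other basis state.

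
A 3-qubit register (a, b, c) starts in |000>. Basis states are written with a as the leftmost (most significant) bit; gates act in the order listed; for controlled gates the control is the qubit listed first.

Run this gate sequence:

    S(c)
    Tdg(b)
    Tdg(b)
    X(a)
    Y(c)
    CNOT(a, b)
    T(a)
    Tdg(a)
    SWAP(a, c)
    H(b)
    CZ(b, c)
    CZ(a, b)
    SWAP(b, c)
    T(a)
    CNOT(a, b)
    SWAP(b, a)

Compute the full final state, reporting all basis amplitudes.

The final amplitudes are sqrt(2)*exp(3*I*pi/4)/2 on |010>, -sqrt(2)*exp(3*I*pi/4)/2 on |011>, and 0 on every other basis state.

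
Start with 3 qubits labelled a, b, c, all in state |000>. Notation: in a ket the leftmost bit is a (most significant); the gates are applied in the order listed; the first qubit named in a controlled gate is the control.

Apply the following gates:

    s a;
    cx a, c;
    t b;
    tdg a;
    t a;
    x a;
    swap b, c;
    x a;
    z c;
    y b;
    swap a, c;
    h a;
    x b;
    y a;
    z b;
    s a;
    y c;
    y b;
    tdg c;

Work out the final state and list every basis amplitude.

After the circuit, the state carries amplitude sqrt(2)*exp(3*I*pi/4)/2 on |011>, sqrt(2)*exp(I*pi/4)/2 on |111>, and 0 on every other basis state.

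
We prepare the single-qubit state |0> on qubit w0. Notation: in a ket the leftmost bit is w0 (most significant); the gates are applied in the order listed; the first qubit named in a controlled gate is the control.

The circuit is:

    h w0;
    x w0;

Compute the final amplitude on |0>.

The final state's coefficient on |0> equals sqrt(2)/2.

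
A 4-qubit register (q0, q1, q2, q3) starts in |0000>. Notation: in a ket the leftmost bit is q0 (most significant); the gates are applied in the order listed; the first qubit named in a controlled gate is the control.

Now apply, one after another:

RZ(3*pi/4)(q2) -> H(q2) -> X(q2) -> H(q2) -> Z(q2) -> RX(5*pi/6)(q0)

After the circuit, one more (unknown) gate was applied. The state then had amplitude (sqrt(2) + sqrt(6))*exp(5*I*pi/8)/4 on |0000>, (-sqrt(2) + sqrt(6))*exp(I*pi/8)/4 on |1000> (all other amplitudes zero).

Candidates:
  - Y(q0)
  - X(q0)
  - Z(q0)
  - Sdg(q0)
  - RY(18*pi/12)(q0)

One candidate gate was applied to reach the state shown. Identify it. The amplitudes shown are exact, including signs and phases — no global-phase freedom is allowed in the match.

It was Y(q0) that produced the state shown. Key observation: steps 2-5 multiply out to the identity, so the circuit reduces to the remaining gates.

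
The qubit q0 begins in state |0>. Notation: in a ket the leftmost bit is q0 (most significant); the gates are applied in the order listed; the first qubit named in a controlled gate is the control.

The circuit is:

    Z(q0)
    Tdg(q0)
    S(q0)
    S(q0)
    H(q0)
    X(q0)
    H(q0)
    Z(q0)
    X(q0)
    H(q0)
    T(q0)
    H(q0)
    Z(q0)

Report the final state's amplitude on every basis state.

After the circuit, the state carries amplitude 1/2 - exp(I*pi/4)/2 on |0>, -1/2 - exp(I*pi/4)/2 on |1>. Key observation: gates 5-8 undo each other exactly, leaving only the rest of the circuit to track.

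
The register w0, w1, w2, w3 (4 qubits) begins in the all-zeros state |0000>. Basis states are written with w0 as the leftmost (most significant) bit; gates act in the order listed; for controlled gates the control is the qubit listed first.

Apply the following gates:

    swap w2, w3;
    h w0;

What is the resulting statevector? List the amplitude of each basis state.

After the circuit, the state carries amplitude sqrt(2)/2 on |0000>, sqrt(2)/2 on |1000>, and 0 on every other basis state.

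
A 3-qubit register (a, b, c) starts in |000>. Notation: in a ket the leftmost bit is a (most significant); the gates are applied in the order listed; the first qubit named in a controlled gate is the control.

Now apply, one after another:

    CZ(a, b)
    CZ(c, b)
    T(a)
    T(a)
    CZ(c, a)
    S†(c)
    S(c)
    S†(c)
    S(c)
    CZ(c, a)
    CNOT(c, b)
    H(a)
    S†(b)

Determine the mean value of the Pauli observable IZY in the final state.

In the final state, IZY has expectation 0. Key observation: gates 6-9 undo each other exactly, leaving only the rest of the circuit to track.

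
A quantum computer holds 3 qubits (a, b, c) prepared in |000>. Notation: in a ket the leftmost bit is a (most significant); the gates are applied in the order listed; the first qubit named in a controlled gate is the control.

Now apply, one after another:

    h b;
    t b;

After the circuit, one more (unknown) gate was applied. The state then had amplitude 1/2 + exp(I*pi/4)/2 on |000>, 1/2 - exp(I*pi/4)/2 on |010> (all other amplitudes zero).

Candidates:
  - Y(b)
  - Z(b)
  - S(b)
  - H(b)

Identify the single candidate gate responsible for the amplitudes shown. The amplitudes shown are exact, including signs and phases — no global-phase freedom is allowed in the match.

The applied gate was H(b).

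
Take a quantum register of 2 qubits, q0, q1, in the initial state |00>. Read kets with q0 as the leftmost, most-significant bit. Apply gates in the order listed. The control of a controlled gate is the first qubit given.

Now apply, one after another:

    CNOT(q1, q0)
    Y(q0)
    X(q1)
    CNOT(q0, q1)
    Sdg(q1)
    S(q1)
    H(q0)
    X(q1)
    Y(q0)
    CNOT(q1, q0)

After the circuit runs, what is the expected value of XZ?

The observable XZ averages to -1.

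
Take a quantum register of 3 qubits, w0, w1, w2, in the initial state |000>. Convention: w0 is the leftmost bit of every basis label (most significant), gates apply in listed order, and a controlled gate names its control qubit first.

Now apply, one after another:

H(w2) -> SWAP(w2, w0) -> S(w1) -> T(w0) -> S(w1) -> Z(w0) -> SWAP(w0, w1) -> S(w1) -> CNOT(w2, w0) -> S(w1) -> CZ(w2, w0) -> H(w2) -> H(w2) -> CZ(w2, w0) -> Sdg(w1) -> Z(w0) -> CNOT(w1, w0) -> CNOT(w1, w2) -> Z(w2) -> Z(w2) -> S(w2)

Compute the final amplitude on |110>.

|110> carries amplitude 0 in the final state. Key observation: the block from step 11 through step 14 cancels to the identity and can be dropped.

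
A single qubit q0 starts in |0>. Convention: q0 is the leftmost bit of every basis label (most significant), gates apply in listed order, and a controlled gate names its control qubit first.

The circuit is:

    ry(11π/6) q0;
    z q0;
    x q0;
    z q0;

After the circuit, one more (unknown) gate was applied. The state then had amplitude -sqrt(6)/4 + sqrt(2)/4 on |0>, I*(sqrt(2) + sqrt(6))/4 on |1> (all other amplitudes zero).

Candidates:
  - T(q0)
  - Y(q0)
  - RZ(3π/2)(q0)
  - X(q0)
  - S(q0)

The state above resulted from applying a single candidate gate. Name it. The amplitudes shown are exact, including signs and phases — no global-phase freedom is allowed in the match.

The applied gate was S(q0).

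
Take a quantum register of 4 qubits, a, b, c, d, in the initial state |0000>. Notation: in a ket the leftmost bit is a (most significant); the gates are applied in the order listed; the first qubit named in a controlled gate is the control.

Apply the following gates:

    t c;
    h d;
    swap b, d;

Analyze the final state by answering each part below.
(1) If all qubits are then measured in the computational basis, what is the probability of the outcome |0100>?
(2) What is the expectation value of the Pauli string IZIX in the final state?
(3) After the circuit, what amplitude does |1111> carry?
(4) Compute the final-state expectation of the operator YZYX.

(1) The probability of measuring |0100> is 1/2.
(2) The expectation value of IZIX is 0.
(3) The amplitude on |1111> is 0.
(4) The expectation value of YZYX is 0.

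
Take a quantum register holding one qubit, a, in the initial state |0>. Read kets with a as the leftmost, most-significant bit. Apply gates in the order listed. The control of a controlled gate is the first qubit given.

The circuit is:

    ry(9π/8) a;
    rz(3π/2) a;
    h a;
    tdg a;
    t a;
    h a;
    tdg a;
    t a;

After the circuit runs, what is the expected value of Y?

In the final state, Y has expectation sqrt(2 - sqrt(2))/2. Key observation: gates 3-6 undo each other exactly, leaving only the rest of the circuit to track.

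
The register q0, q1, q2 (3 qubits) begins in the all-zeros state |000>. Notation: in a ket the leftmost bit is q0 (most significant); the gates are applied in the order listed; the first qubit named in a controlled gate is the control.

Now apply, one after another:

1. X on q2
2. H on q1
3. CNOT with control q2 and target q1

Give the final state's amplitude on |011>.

The amplitude on |011> is sqrt(2)/2.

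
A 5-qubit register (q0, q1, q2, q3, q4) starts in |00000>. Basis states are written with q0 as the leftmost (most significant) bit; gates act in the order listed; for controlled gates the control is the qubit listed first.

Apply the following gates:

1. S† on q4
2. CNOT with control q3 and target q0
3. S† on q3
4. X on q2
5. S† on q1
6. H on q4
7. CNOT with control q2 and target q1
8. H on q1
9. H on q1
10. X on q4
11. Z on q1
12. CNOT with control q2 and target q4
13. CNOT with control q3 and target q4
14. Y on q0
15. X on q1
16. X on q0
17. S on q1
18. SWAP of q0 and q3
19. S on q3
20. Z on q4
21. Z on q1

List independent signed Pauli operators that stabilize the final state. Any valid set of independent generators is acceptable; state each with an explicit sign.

The final state is stabilized by the group generated by -IIIIX, +ZIIII, +IZIII, -IIZII, +IIIZI; other independent generating sets are equally valid. Key observation: gates 8-9 undo each other exactly, leaving only the rest of the circuit to track.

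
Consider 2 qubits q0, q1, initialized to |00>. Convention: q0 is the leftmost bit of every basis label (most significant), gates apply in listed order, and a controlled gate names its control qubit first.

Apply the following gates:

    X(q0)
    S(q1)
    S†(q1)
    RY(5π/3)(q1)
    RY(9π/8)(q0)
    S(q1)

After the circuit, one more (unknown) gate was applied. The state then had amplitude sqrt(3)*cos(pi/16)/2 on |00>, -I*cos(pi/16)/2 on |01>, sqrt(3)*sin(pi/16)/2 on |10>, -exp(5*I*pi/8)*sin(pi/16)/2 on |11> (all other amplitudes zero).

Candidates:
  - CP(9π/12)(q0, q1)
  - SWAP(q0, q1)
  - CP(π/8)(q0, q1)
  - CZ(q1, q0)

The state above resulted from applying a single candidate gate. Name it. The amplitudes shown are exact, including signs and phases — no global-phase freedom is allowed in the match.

It was CP(π/8)(q0, q1) that produced the state shown. Key observation: steps 2-3 multiply out to the identity, so the circuit reduces to the remaining gates.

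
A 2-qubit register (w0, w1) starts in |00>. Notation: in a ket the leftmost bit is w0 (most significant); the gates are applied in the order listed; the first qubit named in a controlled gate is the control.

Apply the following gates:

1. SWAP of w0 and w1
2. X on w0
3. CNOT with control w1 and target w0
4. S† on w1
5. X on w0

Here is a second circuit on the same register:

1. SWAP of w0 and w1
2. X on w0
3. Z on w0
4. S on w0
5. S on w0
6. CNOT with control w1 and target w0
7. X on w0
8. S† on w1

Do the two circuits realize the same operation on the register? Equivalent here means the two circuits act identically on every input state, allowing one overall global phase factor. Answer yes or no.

Yes — the two circuits implement the same unitary up to a global phase.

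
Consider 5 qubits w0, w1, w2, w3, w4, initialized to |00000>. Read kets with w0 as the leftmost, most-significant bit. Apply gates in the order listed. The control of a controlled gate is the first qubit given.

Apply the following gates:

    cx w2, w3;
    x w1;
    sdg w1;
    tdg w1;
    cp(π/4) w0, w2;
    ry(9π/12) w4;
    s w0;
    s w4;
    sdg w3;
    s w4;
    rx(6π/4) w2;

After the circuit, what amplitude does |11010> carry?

|11010> carries amplitude 0 in the final state.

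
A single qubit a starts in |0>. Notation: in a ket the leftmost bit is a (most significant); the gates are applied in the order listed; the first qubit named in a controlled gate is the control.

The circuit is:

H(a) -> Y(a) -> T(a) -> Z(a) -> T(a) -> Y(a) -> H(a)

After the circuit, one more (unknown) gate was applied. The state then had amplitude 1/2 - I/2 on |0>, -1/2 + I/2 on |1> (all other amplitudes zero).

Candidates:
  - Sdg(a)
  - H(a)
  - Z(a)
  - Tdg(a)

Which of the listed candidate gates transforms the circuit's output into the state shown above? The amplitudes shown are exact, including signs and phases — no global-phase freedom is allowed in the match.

It was Sdg(a) that produced the state shown.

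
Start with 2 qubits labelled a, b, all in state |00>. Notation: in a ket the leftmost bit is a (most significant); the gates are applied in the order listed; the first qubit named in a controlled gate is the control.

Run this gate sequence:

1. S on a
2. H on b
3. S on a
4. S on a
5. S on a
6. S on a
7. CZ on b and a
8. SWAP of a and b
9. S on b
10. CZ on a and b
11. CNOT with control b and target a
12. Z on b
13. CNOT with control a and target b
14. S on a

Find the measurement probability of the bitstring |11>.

The probability of measuring |11> is 1/2.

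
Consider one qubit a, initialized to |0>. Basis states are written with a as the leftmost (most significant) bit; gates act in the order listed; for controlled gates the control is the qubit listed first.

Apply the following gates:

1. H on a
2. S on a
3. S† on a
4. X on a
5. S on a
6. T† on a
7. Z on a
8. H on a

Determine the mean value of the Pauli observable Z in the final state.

In the final state, Z has expectation -sqrt(2)/2. Key observation: the block from step 2 through step 3 cancels to the identity and can be dropped.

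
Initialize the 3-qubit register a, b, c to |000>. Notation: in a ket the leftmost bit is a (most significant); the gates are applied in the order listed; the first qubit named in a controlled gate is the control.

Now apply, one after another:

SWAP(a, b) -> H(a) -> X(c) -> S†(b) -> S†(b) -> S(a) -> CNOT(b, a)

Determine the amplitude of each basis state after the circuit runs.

The final amplitudes are sqrt(2)/2 on |001>, sqrt(2)*I/2 on |101>, and 0 on every other basis state.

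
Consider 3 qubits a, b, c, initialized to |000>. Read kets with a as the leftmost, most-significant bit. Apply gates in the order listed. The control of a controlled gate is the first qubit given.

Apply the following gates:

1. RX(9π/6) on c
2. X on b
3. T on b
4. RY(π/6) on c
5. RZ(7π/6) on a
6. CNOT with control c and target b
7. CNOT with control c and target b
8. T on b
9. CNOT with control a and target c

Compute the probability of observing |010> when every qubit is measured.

A full measurement returns |010> with probability 1/2. Key observation: steps 6-7 multiply out to the identity, so the circuit reduces to the remaining gates.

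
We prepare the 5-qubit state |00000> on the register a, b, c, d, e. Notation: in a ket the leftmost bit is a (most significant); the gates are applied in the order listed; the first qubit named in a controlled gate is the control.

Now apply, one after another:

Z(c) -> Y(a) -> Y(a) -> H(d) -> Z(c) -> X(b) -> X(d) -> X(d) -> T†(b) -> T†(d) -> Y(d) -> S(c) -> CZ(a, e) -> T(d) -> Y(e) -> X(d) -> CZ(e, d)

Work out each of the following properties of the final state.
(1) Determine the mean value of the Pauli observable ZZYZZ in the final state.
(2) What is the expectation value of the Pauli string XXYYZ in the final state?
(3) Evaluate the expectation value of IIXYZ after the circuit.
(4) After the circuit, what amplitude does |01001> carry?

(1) In the final state, ZZYZZ has expectation 0.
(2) The observable XXYYZ averages to 0.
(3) In the final state, IIXYZ has expectation 0.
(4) The final state's coefficient on |01001> equals -sqrt(2)/2.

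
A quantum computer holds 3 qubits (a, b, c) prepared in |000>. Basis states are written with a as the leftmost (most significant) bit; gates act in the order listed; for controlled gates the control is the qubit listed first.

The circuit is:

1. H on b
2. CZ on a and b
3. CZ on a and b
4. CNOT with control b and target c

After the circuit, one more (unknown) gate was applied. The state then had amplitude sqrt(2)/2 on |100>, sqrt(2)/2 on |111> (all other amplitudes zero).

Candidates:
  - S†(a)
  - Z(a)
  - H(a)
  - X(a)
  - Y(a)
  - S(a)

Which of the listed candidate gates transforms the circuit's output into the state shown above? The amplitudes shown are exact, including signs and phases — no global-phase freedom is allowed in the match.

The unique candidate consistent with the amplitudes is X(a). Key observation: steps 2-3 multiply out to the identity, so the circuit reduces to the remaining gates.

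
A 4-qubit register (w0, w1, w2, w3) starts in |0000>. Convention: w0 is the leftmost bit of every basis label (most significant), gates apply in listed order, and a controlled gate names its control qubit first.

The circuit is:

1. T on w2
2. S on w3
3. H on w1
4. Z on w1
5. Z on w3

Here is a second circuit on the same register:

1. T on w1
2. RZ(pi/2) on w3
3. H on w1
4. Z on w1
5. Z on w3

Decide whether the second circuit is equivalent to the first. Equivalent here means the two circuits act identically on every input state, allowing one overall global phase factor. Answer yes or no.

No, they are not equivalent — no single phase factor reconciles the two unitaries.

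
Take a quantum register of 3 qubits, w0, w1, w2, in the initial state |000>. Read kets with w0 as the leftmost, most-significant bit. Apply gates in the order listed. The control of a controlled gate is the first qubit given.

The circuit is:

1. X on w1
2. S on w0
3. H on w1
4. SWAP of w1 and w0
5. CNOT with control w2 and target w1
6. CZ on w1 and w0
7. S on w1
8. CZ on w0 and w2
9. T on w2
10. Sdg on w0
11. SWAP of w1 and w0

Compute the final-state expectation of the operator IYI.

The expectation value of IYI is 1.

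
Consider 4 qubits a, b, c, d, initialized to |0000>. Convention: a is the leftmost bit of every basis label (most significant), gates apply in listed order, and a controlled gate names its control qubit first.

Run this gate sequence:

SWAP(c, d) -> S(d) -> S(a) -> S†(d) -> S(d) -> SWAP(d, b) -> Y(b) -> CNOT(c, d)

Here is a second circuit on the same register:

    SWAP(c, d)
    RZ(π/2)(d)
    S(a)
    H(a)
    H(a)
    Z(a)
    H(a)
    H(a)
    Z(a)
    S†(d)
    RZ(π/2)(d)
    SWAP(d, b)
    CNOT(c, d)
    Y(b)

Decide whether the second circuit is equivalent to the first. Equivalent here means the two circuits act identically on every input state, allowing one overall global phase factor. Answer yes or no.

Yes — the two circuits implement the same unitary up to a global phase.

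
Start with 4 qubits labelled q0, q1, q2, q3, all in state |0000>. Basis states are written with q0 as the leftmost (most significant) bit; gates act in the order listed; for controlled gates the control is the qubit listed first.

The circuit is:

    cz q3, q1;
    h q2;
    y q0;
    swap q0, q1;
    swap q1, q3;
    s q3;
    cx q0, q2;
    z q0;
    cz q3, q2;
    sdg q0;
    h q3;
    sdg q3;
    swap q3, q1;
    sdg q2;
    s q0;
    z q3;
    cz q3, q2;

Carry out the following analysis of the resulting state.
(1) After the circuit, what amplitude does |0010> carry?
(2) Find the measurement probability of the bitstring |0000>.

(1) The final state's coefficient on |0010> equals -I/2.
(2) A full measurement returns |0000> with probability 1/4.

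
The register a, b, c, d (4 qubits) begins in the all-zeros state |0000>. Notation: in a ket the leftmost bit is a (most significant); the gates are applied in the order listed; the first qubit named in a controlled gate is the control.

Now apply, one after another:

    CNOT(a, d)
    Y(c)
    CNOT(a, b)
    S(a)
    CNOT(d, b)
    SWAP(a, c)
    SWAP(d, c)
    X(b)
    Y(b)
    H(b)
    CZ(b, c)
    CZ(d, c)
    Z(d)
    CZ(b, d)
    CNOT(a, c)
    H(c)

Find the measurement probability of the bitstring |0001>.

A full measurement returns |0001> with probability 0.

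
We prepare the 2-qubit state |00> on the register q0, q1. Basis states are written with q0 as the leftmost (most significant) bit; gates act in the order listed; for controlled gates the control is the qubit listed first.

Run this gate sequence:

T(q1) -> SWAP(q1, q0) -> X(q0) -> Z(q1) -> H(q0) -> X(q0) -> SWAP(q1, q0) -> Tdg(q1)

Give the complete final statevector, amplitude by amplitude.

After the circuit, the state carries amplitude -sqrt(2)/2 on |00>, -sqrt(2)*exp(3*I*pi/4)/2 on |01>, 0 on |10>, 0 on |11>.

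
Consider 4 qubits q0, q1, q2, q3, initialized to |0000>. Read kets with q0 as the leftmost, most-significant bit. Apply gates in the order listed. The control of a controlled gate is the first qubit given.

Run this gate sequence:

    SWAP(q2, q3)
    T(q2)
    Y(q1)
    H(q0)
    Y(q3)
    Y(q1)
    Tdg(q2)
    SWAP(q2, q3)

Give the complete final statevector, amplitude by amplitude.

The final amplitudes are sqrt(2)*I/2 on |0010>, sqrt(2)*I/2 on |1010>, and 0 on every other basis state.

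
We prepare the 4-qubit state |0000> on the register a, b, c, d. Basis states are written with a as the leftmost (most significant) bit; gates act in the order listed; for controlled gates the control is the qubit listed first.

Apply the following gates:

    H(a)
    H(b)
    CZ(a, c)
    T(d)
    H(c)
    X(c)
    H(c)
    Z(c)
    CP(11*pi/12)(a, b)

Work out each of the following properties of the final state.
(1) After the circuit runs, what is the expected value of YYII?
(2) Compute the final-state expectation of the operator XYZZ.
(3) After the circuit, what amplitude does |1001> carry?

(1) In the final state, YYII has expectation sqrt(2)/8 + sqrt(6)/8 + 1/2. Key observation: steps 5-8 multiply out to the identity, so the circuit reduces to the remaining gates.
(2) The observable XYZZ averages to -sqrt(2)/8 + sqrt(6)/8.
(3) The final state's coefficient on |1001> equals 0.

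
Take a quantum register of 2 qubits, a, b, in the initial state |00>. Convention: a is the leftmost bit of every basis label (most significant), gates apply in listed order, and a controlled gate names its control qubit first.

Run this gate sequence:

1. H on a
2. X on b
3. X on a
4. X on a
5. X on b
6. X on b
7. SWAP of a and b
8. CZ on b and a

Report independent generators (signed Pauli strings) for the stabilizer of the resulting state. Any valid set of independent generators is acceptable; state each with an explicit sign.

One valid set of independent stabilizer generators is -IX, -ZI (any independent generating set of the same group is equally correct). Key observation: the block from step 2 through step 5 cancels to the identity and can be dropped.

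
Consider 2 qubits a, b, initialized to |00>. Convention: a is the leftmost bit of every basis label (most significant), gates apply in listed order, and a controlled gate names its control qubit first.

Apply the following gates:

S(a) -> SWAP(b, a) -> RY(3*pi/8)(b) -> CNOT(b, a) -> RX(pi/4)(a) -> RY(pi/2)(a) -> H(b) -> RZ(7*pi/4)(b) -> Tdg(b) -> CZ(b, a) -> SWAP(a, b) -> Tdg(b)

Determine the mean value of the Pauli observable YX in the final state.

In the final state, YX has expectation 0.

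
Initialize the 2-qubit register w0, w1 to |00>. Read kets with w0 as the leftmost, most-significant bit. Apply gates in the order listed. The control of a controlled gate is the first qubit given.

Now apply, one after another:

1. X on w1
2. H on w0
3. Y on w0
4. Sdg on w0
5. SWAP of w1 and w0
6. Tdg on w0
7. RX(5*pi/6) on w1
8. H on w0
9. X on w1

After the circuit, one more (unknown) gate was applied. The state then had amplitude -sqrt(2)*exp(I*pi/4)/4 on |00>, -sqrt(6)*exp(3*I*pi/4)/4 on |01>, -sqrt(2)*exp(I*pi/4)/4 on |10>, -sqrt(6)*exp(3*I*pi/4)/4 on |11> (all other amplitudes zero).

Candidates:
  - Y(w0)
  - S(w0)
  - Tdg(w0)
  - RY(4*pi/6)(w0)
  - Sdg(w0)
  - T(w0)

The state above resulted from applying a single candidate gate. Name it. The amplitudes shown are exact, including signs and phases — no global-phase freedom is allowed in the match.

It was Y(w0) that produced the state shown.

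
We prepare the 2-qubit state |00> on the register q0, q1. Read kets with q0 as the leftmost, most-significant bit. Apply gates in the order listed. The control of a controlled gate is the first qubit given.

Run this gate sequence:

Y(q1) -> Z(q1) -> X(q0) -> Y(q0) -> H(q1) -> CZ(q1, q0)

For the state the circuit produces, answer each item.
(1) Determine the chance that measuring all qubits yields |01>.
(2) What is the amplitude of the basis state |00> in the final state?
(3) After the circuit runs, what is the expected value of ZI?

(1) A full measurement returns |01> with probability 1/2.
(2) The final state's coefficient on |00> equals -sqrt(2)/2.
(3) The observable ZI averages to 1.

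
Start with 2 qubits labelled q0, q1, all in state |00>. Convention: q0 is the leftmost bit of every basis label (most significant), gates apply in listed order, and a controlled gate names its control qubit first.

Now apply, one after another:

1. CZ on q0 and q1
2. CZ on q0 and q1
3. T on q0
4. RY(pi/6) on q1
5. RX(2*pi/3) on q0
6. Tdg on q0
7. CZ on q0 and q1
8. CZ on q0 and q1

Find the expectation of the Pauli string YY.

The expectation value of YY is 0.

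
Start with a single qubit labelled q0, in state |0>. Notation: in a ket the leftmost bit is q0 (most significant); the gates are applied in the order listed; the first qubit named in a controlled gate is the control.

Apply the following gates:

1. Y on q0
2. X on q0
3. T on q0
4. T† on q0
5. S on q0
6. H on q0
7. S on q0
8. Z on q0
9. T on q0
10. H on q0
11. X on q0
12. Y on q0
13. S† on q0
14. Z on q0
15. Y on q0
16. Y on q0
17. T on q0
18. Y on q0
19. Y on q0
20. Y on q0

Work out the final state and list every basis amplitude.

The resulting statevector has amplitude 1/2 - exp(I*pi/4)/2 on |0>, exp(I*pi/4)/2 + I/2 on |1>.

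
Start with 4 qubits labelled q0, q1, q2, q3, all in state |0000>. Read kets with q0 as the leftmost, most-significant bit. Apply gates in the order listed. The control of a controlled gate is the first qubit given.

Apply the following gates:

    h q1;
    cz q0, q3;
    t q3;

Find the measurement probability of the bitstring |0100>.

Outcome |0100> occurs with probability 1/2.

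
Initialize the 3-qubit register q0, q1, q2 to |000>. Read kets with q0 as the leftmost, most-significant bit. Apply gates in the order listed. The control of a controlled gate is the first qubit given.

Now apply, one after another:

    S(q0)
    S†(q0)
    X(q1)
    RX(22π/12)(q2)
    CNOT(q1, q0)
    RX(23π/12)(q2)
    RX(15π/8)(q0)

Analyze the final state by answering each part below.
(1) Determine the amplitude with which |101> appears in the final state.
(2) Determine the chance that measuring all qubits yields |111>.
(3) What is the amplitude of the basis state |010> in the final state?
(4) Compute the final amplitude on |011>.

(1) The amplitude on |101> is 0. Key observation: gates 1-2 undo each other exactly, leaving only the rest of the circuit to track.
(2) The probability of measuring |111> is (2 - sqrt(2))*(sqrt(sqrt(2) + 2) + 2)/16.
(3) The amplitude on |010> is -sqrt(2)*I*sqrt(sqrt(2) + 2)*sin(pi/16)/4 - sqrt(2)*I*sqrt(2 - sqrt(2))*sin(pi/16)/4.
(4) The final state's coefficient on |011> equals sqrt(2)*(-sqrt(2 - sqrt(2)) + sqrt(sqrt(2) + 2))*sin(pi/16)/4.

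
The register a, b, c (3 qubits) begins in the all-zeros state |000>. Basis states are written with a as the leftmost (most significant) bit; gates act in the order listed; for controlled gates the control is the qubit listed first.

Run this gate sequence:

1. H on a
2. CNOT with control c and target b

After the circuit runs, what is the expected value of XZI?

The observable XZI averages to 1.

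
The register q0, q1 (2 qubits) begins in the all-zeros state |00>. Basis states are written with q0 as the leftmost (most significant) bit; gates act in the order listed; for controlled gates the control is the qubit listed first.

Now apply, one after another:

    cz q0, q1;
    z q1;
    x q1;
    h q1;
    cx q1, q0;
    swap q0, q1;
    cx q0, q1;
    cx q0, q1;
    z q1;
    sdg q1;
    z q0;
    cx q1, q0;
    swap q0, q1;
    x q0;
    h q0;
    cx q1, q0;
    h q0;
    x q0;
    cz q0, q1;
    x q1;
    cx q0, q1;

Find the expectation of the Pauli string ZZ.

In the final state, ZZ has expectation -1.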